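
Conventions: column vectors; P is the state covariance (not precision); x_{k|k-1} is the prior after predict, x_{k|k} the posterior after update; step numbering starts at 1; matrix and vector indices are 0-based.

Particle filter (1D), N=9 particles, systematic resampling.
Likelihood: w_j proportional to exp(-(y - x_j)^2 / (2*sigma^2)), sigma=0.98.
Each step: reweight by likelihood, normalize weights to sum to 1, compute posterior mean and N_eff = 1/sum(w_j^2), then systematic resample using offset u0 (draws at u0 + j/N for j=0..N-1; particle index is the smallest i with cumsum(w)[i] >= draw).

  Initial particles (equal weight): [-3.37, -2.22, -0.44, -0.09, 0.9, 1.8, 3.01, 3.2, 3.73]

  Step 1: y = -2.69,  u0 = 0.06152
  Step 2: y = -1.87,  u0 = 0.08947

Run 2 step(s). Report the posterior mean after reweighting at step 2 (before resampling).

step 1: w=[0.4416, 0.5008, 0.0403, 0.0166, 0.0007, 0.0000, 0.0000, 0.0000, 0.0000]  mean=-2.6185  Neff=2.2336  idx=[0, 0, 0, 0, 1, 1, 1, 1, 2]
step 2: w=[0.0581, 0.0581, 0.0581, 0.0581, 0.1758, 0.1758, 0.1758, 0.1758, 0.0646]  mean=-2.3721  Neff=7.0794  idx=[1, 3, 4, 5, 5, 6, 6, 7, 8]

post_mean = -2.3721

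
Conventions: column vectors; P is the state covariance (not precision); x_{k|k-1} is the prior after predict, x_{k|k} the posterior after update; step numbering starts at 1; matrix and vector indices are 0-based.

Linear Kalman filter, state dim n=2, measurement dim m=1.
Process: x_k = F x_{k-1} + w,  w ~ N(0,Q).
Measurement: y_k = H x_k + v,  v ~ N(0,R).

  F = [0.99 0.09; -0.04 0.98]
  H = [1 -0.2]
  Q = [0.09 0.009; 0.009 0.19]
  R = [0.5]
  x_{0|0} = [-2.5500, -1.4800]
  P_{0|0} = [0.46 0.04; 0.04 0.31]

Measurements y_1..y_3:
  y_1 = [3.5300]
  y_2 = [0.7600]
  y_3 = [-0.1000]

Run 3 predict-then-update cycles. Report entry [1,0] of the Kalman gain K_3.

K[1,0] = 0.0172

step 1: x^-=[-2.6577, -1.3484]  P^-=[0.5505 0.0568; 0.0568 0.4853]  S=[1.0472]  K=[0.5148; -0.0385]  nu=[5.9180]  x^+=[0.3891, -1.5760]  P^+=[0.2729 0.0775; 0.0775 0.4838]
step 2: x^-=[0.2434, -1.5601]  P^-=[0.3752 0.1158; 0.1158 0.6490]  S=[0.8549]  K=[0.4118; -0.0164]  nu=[0.2046]  x^+=[0.3276, -1.5634]  P^+=[0.2302 0.1216; 0.1216 0.6487]
step 3: x^-=[0.1837, -1.5452]  P^-=[0.3426 0.1746; 0.1746 0.8039]  S=[0.8049]  K=[0.3822; 0.0172]  nu=[-0.5927]  x^+=[-0.0429, -1.5554]  P^+=[0.2250 0.1693; 0.1693 0.8037]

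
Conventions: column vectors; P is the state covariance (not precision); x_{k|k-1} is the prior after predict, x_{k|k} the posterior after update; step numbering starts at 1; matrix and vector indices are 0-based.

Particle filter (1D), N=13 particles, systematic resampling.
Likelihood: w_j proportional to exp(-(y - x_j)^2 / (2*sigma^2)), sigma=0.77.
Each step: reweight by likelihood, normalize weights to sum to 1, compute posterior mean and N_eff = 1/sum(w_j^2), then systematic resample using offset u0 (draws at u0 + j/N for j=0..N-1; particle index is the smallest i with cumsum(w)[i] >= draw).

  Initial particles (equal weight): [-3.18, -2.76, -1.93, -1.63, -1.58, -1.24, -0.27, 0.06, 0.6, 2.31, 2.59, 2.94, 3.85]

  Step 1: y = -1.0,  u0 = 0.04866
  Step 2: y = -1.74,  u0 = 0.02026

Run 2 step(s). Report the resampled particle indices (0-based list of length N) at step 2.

resampled_idx = [0, 0, 1, 2, 2, 3, 4, 4, 5, 6, 7, 8, 8]

step 1: w=[0.0044, 0.0177, 0.1166, 0.1730, 0.1821, 0.2303, 0.1543, 0.0937, 0.0279, 0.0000, 0.0000, 0.0000, 0.0000]  mean=-1.1624  Neff=6.1201  idx=[2, 2, 3, 3, 4, 4, 5, 5, 5, 6, 6, 7, 7]
step 2: w=[0.1107, 0.1107, 0.1130, 0.1130, 0.1117, 0.1117, 0.0925, 0.0925, 0.0925, 0.0185, 0.0185, 0.0074, 0.0074]  mean=-1.5018  Neff=9.8568  idx=[0, 0, 1, 2, 2, 3, 4, 4, 5, 6, 7, 8, 8]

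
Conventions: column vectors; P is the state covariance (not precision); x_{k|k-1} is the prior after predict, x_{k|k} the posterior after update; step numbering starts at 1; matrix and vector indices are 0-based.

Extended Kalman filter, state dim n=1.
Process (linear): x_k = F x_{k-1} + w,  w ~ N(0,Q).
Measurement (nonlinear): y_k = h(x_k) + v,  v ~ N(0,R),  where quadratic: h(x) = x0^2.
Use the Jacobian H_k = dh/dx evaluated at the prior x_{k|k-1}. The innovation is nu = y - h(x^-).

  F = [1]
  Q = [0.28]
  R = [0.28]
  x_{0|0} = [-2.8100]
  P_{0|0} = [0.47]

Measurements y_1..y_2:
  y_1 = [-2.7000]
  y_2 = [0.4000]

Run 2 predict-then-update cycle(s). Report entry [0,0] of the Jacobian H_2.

step 1: x^-=[-2.8100]  P^-=[0.7500]  H_jac=[-5.6200]  S=[23.9683]  K=[-0.1759]  nu=[-10.5961]  x^+=[-0.9466]  P^+=[0.0088]
step 2: x^-=[-0.9466]  P^-=[0.2888]  H_jac=[-1.8932]  S=[1.3150]  K=[-0.4157]  nu=[-0.4960]  x^+=[-0.7404]  P^+=[0.0615]

H_jac[0,0] = -1.8932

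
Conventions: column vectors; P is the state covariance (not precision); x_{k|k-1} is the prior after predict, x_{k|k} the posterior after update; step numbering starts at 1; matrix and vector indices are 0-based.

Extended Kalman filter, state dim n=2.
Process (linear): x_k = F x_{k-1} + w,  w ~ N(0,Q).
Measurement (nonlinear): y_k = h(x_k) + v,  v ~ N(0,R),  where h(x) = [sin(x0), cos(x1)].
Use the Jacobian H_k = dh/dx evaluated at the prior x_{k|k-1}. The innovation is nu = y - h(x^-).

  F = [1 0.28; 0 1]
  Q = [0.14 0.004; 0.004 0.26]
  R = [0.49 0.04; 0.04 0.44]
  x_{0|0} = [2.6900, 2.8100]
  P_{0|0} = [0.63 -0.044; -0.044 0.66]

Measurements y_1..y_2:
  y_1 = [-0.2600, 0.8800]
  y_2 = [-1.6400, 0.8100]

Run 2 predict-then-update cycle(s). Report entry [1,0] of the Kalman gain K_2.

step 1: x^-=[3.4768, 2.8100]  P^-=[0.7971 0.1448; 0.1448 0.9200]  H_jac=[-0.9443 0.0000; 0.0000 -0.3255]  S=[1.2008 0.0845; 0.0845 0.5375]  K=[-0.6276 0.0110; -0.0755 -0.5453]  nu=[0.0690, 1.8255]  x^+=[3.4536, 1.8093]  P^+=[0.3252 0.0623; 0.0623 0.7463]
step 2: x^-=[3.9602, 1.8093]  P^-=[0.5586 0.2752; 0.2752 1.0063]  H_jac=[-0.6833 0.0000; 0.0000 -0.9717]  S=[0.7508 0.2227; 0.2227 1.3902]  K=[-0.4738 -0.1165; -0.0439 -0.6964]  nu=[-0.9098, 1.0462]  x^+=[4.2694, 1.1206]  P^+=[0.3466 0.0722; 0.0722 0.3171]

K[1,0] = -0.0439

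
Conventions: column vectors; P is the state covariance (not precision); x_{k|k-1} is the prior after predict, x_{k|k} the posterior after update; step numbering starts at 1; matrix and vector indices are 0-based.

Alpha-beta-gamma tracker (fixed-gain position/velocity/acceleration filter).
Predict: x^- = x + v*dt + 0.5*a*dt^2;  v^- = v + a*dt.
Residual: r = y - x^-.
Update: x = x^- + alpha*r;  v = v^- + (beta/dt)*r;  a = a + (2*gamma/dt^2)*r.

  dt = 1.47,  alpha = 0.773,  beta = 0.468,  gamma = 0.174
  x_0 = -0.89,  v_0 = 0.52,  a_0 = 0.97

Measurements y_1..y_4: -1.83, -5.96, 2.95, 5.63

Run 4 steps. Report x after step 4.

step 1: x_pred=0.9224  r=-2.7524  x^+=-1.2052  v^+=1.0696  a^+=0.5267
step 2: x_pred=0.9362  r=-6.8962  x^+=-4.3946  v^+=-0.3516  a^+=-0.5839
step 3: x_pred=-5.5423  r=8.4923  x^+=1.0223  v^+=1.4938  a^+=0.7838
step 4: x_pred=4.0649  r=1.5651  x^+=5.2747  v^+=3.1442  a^+=1.0358

x_post = 5.2747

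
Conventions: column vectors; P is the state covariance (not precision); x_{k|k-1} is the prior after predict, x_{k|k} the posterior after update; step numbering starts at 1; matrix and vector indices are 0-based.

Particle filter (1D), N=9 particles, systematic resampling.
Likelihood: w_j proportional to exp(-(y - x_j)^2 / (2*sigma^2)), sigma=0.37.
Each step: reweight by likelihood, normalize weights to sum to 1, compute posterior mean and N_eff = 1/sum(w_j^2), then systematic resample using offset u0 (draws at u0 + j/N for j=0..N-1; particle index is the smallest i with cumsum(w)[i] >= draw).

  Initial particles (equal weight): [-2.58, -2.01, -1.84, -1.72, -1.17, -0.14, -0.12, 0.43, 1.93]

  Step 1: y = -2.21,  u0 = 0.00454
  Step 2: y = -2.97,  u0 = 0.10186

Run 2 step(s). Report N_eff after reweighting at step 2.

step 1: w=[0.2414, 0.3439, 0.2414, 0.1656, 0.0077, 0.0000, 0.0000, 0.0000, 0.0000]  mean=-2.0521  Neff=3.8121  idx=[0, 0, 0, 1, 1, 1, 2, 2, 3]
step 2: w=[0.3106, 0.3106, 0.3106, 0.0187, 0.0187, 0.0187, 0.0051, 0.0051, 0.0018]  mean=-2.5389  Neff=3.4413  idx=[0, 0, 1, 1, 1, 2, 2, 2, 6]

N_eff = 3.4413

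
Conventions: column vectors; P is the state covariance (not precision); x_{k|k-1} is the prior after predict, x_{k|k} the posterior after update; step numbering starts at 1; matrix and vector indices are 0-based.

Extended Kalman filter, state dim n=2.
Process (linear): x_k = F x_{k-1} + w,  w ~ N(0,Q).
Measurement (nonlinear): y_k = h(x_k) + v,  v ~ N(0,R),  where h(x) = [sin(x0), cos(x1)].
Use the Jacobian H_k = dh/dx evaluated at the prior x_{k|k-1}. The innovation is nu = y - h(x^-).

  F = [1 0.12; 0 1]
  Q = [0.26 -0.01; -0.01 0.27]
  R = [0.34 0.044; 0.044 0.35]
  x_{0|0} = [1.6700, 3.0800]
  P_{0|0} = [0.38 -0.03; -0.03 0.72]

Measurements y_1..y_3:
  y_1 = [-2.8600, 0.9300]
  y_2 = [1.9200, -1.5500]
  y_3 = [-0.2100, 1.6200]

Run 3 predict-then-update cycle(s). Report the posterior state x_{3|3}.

x_post = [6.1227, 6.0111]

step 1: x^-=[2.0396, 3.0800]  P^-=[0.6432 0.0464; 0.0464 0.9900]  H_jac=[-0.4518 0.0000; 0.0000 -0.0616]  S=[0.4713 0.0453; 0.0453 0.3538]  K=[-0.6235 0.0718; -0.0283 -0.1686]  nu=[-3.7521, 1.9281]  x^+=[4.5173, 2.8609]  P^+=[0.4622 0.0377; 0.0377 0.9791]
step 2: x^-=[4.8606, 2.8609]  P^-=[0.7453 0.1452; 0.1452 1.2491]  H_jac=[0.1477 0.0000; 0.0000 -0.2770]  S=[0.3563 0.0381; 0.0381 0.4458]  K=[0.3216 -0.1177; 0.1444 -0.7884]  nu=[2.9090, -0.5891]  x^+=[5.8654, 3.7455]  P^+=[0.7052 0.0976; 0.0976 0.9733]
step 3: x^-=[6.3149, 3.7455]  P^-=[1.0026 0.2044; 0.2044 1.2433]  H_jac=[0.9995 0.0000; 0.0000 0.5679]  S=[1.3416 0.1600; 0.1600 0.7509]  K=[0.7475 -0.0047; 0.0412 0.9314]  nu=[-0.2417, 2.4431]  x^+=[6.1227, 6.0111]  P^+=[0.2541 0.0550; 0.0550 0.5772]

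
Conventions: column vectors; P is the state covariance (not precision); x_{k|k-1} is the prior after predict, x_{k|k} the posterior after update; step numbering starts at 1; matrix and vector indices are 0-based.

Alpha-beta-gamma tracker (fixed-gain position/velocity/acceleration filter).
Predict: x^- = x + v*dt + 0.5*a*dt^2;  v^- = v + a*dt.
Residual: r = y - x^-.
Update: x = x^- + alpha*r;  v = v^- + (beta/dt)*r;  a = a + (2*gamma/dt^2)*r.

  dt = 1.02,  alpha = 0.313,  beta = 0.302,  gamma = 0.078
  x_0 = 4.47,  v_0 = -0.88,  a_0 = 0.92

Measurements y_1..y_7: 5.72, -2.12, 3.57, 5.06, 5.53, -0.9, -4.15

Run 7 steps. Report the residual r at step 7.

step 1: x_pred=4.0510  r=1.6690  x^+=4.5734  v^+=0.5526  a^+=1.1703
step 2: x_pred=5.7458  r=-7.8658  x^+=3.2838  v^+=-0.5827  a^+=-0.0092
step 3: x_pred=2.6847  r=0.8853  x^+=2.9618  v^+=-0.3299  a^+=0.1236
step 4: x_pred=2.6896  r=2.3704  x^+=3.4315  v^+=0.4980  a^+=0.4790
step 5: x_pred=4.1887  r=1.3413  x^+=4.6085  v^+=1.3837  a^+=0.6801
step 6: x_pred=6.3737  r=-7.2737  x^+=4.0970  v^+=-0.0761  a^+=-0.4105
step 7: x_pred=3.8058  r=-7.9558  x^+=1.3157  v^+=-2.8504  a^+=-1.6034

resid = -7.9558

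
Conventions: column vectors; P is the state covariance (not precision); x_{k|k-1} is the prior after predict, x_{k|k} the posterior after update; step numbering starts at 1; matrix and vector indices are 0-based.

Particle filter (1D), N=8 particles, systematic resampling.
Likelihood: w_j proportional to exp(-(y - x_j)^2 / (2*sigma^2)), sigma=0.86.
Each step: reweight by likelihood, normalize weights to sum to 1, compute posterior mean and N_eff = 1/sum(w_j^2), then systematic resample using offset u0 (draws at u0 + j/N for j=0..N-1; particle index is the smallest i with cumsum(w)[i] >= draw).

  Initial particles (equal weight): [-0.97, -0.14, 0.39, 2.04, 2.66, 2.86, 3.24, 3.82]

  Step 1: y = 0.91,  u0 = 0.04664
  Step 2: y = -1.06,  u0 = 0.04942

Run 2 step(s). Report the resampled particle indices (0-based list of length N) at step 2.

resampled_idx = [0, 0, 1, 1, 2, 3, 4, 5]

step 1: w=[0.0447, 0.2312, 0.4058, 0.2055, 0.0615, 0.0373, 0.0124, 0.0016]  mean=0.8182  Neff=3.7350  idx=[1, 1, 2, 2, 2, 2, 3, 4]
step 2: w=[0.2693, 0.2693, 0.1152, 0.1152, 0.1152, 0.1152, 0.0007, 0.0000]  mean=0.1059  Neff=5.0488  idx=[0, 0, 1, 1, 2, 3, 4, 5]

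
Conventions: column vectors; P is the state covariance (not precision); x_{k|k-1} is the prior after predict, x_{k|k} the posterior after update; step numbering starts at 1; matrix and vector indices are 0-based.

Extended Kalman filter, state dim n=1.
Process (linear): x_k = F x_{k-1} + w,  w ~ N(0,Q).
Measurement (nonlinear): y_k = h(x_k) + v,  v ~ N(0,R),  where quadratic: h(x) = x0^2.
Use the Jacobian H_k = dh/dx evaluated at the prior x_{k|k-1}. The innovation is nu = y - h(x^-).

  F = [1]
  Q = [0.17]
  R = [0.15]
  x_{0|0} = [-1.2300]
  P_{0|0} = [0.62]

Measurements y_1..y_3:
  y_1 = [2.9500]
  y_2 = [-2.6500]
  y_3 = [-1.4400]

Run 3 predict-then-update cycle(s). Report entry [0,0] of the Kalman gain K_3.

step 1: x^-=[-1.2300]  P^-=[0.7900]  H_jac=[-2.4600]  S=[4.9308]  K=[-0.3941]  nu=[1.4371]  x^+=[-1.7964]  P^+=[0.0240]
step 2: x^-=[-1.7964]  P^-=[0.1940]  H_jac=[-3.5928]  S=[2.6547]  K=[-0.2626]  nu=[-5.8771]  x^+=[-0.2531]  P^+=[0.0110]
step 3: x^-=[-0.2531]  P^-=[0.1810]  H_jac=[-0.5061]  S=[0.1964]  K=[-0.4664]  nu=[-1.5040]  x^+=[0.4485]  P^+=[0.1382]

K[0,0] = -0.4664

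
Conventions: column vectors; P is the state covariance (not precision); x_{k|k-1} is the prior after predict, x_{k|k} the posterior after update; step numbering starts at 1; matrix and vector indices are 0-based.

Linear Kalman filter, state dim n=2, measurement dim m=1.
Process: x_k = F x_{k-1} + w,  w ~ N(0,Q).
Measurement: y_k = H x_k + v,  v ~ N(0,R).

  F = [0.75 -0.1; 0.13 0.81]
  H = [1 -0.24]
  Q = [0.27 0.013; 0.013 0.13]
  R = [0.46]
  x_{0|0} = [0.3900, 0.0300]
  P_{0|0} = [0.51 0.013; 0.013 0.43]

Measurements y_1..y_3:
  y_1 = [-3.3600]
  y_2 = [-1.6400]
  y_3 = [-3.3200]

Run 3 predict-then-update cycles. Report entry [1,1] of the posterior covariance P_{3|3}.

step 1: x^-=[0.2895, 0.0750]  P^-=[0.5592 0.0356; 0.0356 0.4235]  S=[1.0265]  K=[0.5364; -0.0643]  nu=[-3.6315]  x^+=[-1.6586, 0.3085]  P^+=[0.2638 0.0710; 0.0710 0.4192]
step 2: x^-=[-1.2748, 0.0343]  P^-=[0.4119 0.0470; 0.0470 0.4245]  S=[0.8738]  K=[0.4585; -0.0628]  nu=[-0.3570]  x^+=[-1.4385, 0.0567]  P^+=[0.2282 0.0722; 0.0722 0.4210]
step 3: x^-=[-1.0845, -0.1411]  P^-=[0.3918 0.0440; 0.0440 0.4253]  S=[0.8551]  K=[0.4458; -0.0679]  nu=[-2.2693]  x^+=[-2.0962, 0.0129]  P^+=[0.2218 0.0699; 0.0699 0.4214]

P_post[1,1] = 0.4214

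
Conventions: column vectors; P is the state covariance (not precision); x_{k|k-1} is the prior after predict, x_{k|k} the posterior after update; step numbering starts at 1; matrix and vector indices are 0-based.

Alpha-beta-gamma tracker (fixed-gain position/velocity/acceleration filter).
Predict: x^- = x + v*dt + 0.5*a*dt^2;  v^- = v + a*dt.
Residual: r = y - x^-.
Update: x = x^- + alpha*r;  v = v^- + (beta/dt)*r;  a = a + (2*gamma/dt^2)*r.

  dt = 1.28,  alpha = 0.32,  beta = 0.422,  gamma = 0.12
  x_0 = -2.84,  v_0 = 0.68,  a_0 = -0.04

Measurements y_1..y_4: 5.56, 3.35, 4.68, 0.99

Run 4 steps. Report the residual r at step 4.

step 1: x_pred=-2.0024  r=7.5624  x^+=0.4176  v^+=3.1220  a^+=1.0678
step 2: x_pred=5.2885  r=-1.9385  x^+=4.6682  v^+=3.8497  a^+=0.7838
step 3: x_pred=10.2378  r=-5.5578  x^+=8.4593  v^+=3.0206  a^+=-0.0303
step 4: x_pred=12.3008  r=-11.3108  x^+=8.6814  v^+=-0.7473  a^+=-1.6872

resid = -11.3108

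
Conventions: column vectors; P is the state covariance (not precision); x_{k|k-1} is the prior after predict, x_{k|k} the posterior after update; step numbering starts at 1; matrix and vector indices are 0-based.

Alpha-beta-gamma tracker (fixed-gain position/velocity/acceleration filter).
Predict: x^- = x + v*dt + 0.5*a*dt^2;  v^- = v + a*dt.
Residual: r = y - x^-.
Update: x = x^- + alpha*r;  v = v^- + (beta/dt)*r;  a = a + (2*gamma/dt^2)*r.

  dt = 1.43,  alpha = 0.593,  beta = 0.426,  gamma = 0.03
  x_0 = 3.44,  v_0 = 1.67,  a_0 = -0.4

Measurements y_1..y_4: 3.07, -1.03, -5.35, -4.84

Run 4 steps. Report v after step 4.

step 1: x_pred=5.4191  r=-2.3491  x^+=4.0261  v^+=0.3982  a^+=-0.4689
step 2: x_pred=4.1161  r=-5.1461  x^+=1.0644  v^+=-1.8054  a^+=-0.6199
step 3: x_pred=-2.1511  r=-3.1989  x^+=-4.0480  v^+=-3.6448  a^+=-0.7138
step 4: x_pred=-9.9900  r=5.1500  x^+=-6.9360  v^+=-3.1314  a^+=-0.5627

v_post = -3.1314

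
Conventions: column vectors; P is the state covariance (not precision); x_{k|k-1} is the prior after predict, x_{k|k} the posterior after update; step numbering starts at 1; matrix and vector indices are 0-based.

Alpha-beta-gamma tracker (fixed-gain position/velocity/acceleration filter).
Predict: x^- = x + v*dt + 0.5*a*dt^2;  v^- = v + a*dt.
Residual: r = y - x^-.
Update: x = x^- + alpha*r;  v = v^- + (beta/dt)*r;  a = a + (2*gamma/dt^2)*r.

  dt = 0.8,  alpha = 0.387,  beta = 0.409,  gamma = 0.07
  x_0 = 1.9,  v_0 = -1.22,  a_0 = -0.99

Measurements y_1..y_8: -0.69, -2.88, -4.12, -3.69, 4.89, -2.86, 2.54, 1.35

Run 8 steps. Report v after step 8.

step 1: x_pred=0.6072  r=-1.2972  x^+=0.1052  v^+=-2.6752  a^+=-1.2738
step 2: x_pred=-2.4426  r=-0.4374  x^+=-2.6119  v^+=-3.9178  a^+=-1.3694
step 3: x_pred=-6.1844  r=2.0644  x^+=-5.3854  v^+=-3.9580  a^+=-0.9179
step 4: x_pred=-8.8456  r=5.1556  x^+=-6.8504  v^+=-2.0565  a^+=0.2099
step 5: x_pred=-8.4284  r=13.3184  x^+=-3.2742  v^+=4.9204  a^+=3.1233
step 6: x_pred=1.6616  r=-4.5216  x^+=-0.0882  v^+=5.1074  a^+=2.1342
step 7: x_pred=4.6806  r=-2.1406  x^+=3.8522  v^+=5.7204  a^+=1.6659
step 8: x_pred=8.9616  r=-7.6116  x^+=6.0159  v^+=3.1617  a^+=0.0009

v_post = 3.1617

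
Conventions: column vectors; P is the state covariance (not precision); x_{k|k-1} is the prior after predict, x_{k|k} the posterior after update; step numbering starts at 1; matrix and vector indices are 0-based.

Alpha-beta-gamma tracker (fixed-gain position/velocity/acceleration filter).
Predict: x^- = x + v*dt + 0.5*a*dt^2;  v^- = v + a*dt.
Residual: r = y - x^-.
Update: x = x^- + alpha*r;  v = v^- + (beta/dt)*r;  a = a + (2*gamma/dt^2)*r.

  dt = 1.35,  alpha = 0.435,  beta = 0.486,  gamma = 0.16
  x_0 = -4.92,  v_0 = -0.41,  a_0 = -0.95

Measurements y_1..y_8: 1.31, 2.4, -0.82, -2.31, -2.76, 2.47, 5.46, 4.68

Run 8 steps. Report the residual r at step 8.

resid = 1.5542

step 1: x_pred=-6.3392  r=7.6492  x^+=-3.0118  v^+=1.0612  a^+=0.3931
step 2: x_pred=-1.2210  r=3.6210  x^+=0.3541  v^+=2.8954  a^+=1.0288
step 3: x_pred=5.2005  r=-6.0205  x^+=2.5816  v^+=2.1170  a^+=-0.0282
step 4: x_pred=5.4137  r=-7.7237  x^+=2.0539  v^+=-0.7017  a^+=-1.3844
step 5: x_pred=-0.1549  r=-2.6051  x^+=-1.2881  v^+=-3.5085  a^+=-1.8418
step 6: x_pred=-7.7029  r=10.1729  x^+=-3.2777  v^+=-2.3327  a^+=-0.0556
step 7: x_pred=-6.4775  r=11.9375  x^+=-1.2847  v^+=1.8897  a^+=2.0404
step 8: x_pred=3.1258  r=1.5542  x^+=3.8019  v^+=5.2038  a^+=2.3133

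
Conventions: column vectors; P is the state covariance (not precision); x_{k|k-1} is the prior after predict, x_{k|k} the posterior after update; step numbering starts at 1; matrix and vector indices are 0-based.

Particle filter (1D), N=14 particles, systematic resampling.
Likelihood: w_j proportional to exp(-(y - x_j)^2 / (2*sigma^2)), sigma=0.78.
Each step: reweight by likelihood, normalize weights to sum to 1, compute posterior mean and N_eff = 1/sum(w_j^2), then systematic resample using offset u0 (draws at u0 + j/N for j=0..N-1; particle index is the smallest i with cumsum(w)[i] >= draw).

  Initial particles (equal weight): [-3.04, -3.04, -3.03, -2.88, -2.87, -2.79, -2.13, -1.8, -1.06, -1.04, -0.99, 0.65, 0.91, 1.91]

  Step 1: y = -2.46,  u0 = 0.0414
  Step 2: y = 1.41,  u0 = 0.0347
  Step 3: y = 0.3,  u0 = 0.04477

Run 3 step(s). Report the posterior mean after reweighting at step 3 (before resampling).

post_mean = -1.0468

step 1: w=[0.1067, 0.1067, 0.1077, 0.1217, 0.1226, 0.1287, 0.1287, 0.0984, 0.0281, 0.0268, 0.0238, 0.0000, 0.0000, 0.0000]  mean=-2.5690  Neff=9.1668  idx=[0, 1, 1, 2, 3, 3, 4, 4, 5, 5, 6, 7, 7, 9]
step 2: w=[0.0000, 0.0000, 0.0000, 0.0000, 0.0000, 0.0000, 0.0000, 0.0000, 0.0001, 0.0001, 0.0044, 0.0274, 0.0274, 0.9404]  mean=-1.0871  Neff=1.1287  idx=[12, 13, 13, 13, 13, 13, 13, 13, 13, 13, 13, 13, 13, 13]
step 3: w=[0.0089, 0.0762, 0.0762, 0.0762, 0.0762, 0.0762, 0.0762, 0.0762, 0.0762, 0.0762, 0.0762, 0.0762, 0.0762, 0.0762]  mean=-1.0468  Neff=13.2205  idx=[1, 2, 3, 4, 5, 6, 7, 8, 8, 9, 10, 11, 12, 13]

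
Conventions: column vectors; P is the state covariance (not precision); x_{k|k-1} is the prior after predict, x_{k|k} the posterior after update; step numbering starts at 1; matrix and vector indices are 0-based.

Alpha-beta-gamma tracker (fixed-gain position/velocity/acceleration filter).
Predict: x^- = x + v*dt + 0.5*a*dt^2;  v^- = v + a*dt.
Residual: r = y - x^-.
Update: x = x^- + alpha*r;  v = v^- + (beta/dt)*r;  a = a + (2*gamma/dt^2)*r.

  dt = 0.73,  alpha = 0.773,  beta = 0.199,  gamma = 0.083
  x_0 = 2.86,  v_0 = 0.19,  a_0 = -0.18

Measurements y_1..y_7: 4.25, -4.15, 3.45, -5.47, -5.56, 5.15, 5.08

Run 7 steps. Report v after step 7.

step 1: x_pred=2.9507  r=1.2993  x^+=3.9551  v^+=0.4128  a^+=0.2247
step 2: x_pred=4.3163  r=-8.4663  x^+=-2.2282  v^+=-1.7311  a^+=-2.4125
step 3: x_pred=-4.1347  r=7.5847  x^+=1.7283  v^+=-1.4247  a^+=-0.0499
step 4: x_pred=0.6750  r=-6.1450  x^+=-4.0751  v^+=-3.1362  a^+=-1.9641
step 5: x_pred=-6.8879  r=1.3279  x^+=-5.8614  v^+=-4.2080  a^+=-1.5504
step 6: x_pred=-9.3464  r=14.4964  x^+=1.8593  v^+=-1.3881  a^+=2.9652
step 7: x_pred=1.6361  r=3.4439  x^+=4.2982  v^+=1.7153  a^+=4.0380

v_post = 1.7153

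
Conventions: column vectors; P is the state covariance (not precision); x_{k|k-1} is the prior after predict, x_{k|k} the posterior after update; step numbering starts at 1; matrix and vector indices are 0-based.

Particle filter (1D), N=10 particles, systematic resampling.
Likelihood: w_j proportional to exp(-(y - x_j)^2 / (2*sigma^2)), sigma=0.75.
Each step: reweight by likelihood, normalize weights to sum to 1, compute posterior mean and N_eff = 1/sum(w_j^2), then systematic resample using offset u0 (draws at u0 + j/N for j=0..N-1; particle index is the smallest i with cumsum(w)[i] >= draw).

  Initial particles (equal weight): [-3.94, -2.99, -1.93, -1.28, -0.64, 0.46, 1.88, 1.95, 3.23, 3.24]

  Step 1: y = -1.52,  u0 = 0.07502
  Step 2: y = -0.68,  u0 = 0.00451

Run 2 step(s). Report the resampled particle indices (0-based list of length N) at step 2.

resampled_idx = [0, 2, 4, 5, 5, 6, 7, 8, 8, 9]

step 1: w=[0.0022, 0.0587, 0.3450, 0.3806, 0.2013, 0.0123, 0.0000, 0.0000, 0.0000, 0.0000]  mean=-1.4602  Neff=3.2472  idx=[2, 2, 2, 2, 3, 3, 3, 3, 4, 4]
step 2: w=[0.0423, 0.0423, 0.0423, 0.0423, 0.1231, 0.1231, 0.1231, 0.1231, 0.1693, 0.1693]  mean=-1.1732  Neff=7.9960  idx=[0, 2, 4, 5, 5, 6, 7, 8, 8, 9]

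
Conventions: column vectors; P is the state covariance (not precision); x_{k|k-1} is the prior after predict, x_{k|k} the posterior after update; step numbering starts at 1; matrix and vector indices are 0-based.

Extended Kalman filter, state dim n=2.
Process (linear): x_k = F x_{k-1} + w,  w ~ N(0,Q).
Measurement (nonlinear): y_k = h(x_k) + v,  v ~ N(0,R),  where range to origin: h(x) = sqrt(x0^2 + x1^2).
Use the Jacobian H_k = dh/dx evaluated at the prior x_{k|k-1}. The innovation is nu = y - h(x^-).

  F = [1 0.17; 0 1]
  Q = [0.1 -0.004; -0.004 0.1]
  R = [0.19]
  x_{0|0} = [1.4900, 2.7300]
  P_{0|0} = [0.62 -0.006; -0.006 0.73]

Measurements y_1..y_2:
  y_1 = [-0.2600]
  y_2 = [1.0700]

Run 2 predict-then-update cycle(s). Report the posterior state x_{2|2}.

step 1: x^-=[1.9541, 2.7300]  P^-=[0.7391 0.1141; 0.1141 0.8300]  H_jac=[0.5820 0.8132]  S=[1.0972]  K=[0.4766; 0.6757]  nu=[-3.6173]  x^+=[0.2300, 0.2859]  P^+=[0.4898 -0.2392; -0.2392 0.3291]
step 2: x^-=[0.2786, 0.2859]  P^-=[0.5180 -0.1873; -0.1873 0.4291]  H_jac=[0.6979 0.7162]  S=[0.4752]  K=[0.4785; 0.3717]  nu=[0.6707]  x^+=[0.5996, 0.5353]  P^+=[0.4092 -0.2718; -0.2718 0.3635]

x_post = [0.5996, 0.5353]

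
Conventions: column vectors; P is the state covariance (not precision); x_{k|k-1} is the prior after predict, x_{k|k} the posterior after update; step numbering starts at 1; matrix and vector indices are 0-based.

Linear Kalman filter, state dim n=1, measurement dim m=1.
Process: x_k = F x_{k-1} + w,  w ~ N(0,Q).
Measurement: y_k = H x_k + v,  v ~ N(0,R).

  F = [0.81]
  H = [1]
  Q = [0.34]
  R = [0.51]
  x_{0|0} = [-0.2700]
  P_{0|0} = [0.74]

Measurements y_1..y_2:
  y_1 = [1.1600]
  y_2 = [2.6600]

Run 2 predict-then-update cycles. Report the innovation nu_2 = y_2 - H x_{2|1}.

innov = [2.1469]

step 1: x^-=[-0.2187]  P^-=[0.8255]  S=[1.3355]  K=[0.6181]  nu=[1.3787]  x^+=[0.6335]  P^+=[0.3152]
step 2: x^-=[0.5131]  P^-=[0.5468]  S=[1.0568]  K=[0.5174]  nu=[2.1469]  x^+=[1.6240]  P^+=[0.2639]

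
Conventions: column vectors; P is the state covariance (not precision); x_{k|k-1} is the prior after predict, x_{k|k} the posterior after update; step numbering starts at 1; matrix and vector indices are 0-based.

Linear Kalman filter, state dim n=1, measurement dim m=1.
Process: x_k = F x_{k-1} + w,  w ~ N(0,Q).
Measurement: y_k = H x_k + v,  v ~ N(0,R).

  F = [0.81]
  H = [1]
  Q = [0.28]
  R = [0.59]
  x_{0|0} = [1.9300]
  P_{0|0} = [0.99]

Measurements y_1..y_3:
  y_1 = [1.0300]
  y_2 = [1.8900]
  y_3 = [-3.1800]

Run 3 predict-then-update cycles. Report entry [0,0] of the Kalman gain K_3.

step 1: x^-=[1.5633]  P^-=[0.9295]  S=[1.5195]  K=[0.6117]  nu=[-0.5333]  x^+=[1.2371]  P^+=[0.3609]
step 2: x^-=[1.0020]  P^-=[0.5168]  S=[1.1068]  K=[0.4669]  nu=[0.8880]  x^+=[1.4166]  P^+=[0.2755]
step 3: x^-=[1.1475]  P^-=[0.4607]  S=[1.0507]  K=[0.4385]  nu=[-4.3275]  x^+=[-0.7501]  P^+=[0.2587]

K[0,0] = 0.4385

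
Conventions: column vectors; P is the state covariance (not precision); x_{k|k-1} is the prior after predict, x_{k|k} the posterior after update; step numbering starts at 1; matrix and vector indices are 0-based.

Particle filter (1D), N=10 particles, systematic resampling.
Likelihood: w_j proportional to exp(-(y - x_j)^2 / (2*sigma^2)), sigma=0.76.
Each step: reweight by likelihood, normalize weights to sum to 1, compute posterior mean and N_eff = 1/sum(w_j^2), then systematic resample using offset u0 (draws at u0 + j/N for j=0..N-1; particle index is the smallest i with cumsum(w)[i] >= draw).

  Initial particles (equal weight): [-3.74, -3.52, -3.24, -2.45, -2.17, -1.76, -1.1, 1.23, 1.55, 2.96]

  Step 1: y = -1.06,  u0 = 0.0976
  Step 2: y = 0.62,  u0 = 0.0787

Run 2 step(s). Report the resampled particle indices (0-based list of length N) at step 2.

step 1: w=[0.0009, 0.0024, 0.0074, 0.0845, 0.1549, 0.2945, 0.4494, 0.0048, 0.0012, 0.0000]  mean=-1.5836  Neff=3.1257  idx=[4, 4, 5, 5, 5, 6, 6, 6, 6, 7]
step 2: w=[0.0011, 0.0011, 0.0070, 0.0070, 0.0070, 0.0730, 0.0730, 0.0730, 0.0730, 0.6848]  mean=0.4793  Neff=2.0392  idx=[5, 7, 8, 9, 9, 9, 9, 9, 9, 9]

resampled_idx = [5, 7, 8, 9, 9, 9, 9, 9, 9, 9]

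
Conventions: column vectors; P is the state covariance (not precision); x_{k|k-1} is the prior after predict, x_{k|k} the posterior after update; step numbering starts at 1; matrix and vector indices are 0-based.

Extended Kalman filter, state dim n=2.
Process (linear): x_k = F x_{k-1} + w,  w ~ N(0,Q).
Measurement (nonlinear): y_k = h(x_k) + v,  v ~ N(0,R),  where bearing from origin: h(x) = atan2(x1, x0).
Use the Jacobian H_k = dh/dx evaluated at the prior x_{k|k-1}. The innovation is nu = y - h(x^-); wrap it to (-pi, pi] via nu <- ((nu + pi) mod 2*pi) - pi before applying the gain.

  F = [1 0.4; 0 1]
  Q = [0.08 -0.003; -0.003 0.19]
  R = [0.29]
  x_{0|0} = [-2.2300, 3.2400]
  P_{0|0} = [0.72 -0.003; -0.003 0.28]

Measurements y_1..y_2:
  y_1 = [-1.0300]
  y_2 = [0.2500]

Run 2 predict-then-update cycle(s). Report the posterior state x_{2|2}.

step 1: x^-=[-0.9340, 3.2400]  P^-=[0.8424 0.1060; 0.1060 0.4700]  H_jac=[-0.2850 -0.0821]  S=[0.3665]  K=[-0.6787; -0.1877]  nu=[-2.8815]  x^+=[1.0216, 3.7810]  P^+=[0.6736 0.0593; 0.0593 0.4571]
step 2: x^-=[2.5339, 3.7810]  P^-=[0.8741 0.2391; 0.2391 0.6471]  H_jac=[-0.1825 0.1223]  S=[0.3181]  K=[-0.4096; 0.1116]  nu=[-0.7304]  x^+=[2.8331, 3.6995]  P^+=[0.8208 0.2537; 0.2537 0.6431]

x_post = [2.8331, 3.6995]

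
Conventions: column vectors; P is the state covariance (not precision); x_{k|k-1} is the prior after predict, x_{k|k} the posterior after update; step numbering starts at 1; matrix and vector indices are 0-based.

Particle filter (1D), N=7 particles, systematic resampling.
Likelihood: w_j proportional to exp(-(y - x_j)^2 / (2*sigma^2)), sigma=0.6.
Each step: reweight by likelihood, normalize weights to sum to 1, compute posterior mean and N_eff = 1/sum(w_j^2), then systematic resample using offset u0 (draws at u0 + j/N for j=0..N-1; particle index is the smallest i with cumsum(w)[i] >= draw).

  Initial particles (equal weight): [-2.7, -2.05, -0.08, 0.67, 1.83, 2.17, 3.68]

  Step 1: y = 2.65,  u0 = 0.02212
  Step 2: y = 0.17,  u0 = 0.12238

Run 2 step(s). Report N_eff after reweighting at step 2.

step 1: w=[0.0000, 0.0000, 0.0000, 0.0032, 0.2906, 0.5368, 0.1694]  mean=2.3222  Neff=2.4918  idx=[4, 4, 5, 5, 5, 5, 6]
step 2: w=[0.3690, 0.3690, 0.0655, 0.0655, 0.0655, 0.0655, 0.0000]  mean=1.9191  Neff=3.4550  idx=[0, 0, 1, 1, 1, 3, 5]

N_eff = 3.4550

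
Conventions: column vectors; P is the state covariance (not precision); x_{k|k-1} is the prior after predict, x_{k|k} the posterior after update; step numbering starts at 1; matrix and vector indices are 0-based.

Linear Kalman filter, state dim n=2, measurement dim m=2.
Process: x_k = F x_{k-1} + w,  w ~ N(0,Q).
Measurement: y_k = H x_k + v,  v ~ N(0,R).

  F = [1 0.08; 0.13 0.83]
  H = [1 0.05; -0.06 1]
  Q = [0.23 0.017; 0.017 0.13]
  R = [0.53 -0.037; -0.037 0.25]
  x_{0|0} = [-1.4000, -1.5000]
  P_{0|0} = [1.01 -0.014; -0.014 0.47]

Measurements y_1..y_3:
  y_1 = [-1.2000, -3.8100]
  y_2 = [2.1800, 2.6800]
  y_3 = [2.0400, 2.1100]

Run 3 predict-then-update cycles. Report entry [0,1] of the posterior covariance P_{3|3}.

step 1: x^-=[-1.5200, -1.4270]  P^-=[1.2408 0.1677; 0.1677 0.4678]  S=[1.7887 0.0792; 0.0792 0.7022]  K=[0.6959 0.0544; 0.0784 0.6431]  nu=[0.3914, -2.4742]  x^+=[-1.3822, -2.9875]  P^+=[0.3663 0.0098; 0.0098 0.1585]
step 2: x^-=[-1.6212, -2.6593]  P^-=[0.5989 0.0834; 0.0834 0.2475]  S=[1.1379 0.0226; 0.0226 0.4896]  K=[0.5286 0.0726; 0.0744 0.4918]  nu=[3.9342, 5.2420]  x^+=[0.8387, 0.2114]  P^+=[0.2767 0.0152; 0.0152 0.1211]
step 3: x^-=[0.8556, 0.2845]  P^-=[0.5099 0.0738; 0.0738 0.2214]  S=[1.0478 0.0170; 0.0170 0.4644]  K=[0.4889 0.0751; 0.0734 0.4645]  nu=[1.1702, 1.8768]  x^+=[1.5686, 1.2422]  P^+=[0.2556 0.0160; 0.0160 0.1144]

P_post[0,1] = 0.0160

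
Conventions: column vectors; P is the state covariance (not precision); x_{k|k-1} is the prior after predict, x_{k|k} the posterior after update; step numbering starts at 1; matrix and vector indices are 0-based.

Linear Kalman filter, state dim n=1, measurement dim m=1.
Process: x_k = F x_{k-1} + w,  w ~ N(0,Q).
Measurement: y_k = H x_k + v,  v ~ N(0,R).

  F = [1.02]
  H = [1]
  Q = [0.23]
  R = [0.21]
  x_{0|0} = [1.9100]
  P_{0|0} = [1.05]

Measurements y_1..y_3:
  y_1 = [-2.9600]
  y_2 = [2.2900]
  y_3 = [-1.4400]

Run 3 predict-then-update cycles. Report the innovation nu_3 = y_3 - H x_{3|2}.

innov = [-2.2003]

step 1: x^-=[1.9482]  P^-=[1.3224]  S=[1.5324]  K=[0.8630]  nu=[-4.9082]  x^+=[-2.2874]  P^+=[0.1812]
step 2: x^-=[-2.3331]  P^-=[0.4185]  S=[0.6285]  K=[0.6659]  nu=[4.6231]  x^+=[0.7454]  P^+=[0.1398]
step 3: x^-=[0.7603]  P^-=[0.3755]  S=[0.5855]  K=[0.6413]  nu=[-2.2003]  x^+=[-0.6508]  P^+=[0.1347]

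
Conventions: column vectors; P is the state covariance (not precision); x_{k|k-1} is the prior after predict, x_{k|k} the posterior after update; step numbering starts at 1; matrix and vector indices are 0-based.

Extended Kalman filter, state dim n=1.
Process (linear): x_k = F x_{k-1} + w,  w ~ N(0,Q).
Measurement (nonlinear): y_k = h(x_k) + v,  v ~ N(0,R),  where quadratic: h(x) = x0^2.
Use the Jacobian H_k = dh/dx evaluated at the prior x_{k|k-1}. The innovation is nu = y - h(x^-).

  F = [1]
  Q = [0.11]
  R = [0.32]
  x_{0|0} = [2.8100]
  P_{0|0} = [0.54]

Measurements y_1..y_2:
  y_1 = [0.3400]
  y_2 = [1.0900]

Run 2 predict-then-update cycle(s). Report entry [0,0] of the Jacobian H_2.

H_jac[0,0] = 2.9723

step 1: x^-=[2.8100]  P^-=[0.6500]  H_jac=[5.6200]  S=[20.8499]  K=[0.1752]  nu=[-7.5561]  x^+=[1.4861]  P^+=[0.0100]
step 2: x^-=[1.4861]  P^-=[0.1200]  H_jac=[2.9723]  S=[1.3799]  K=[0.2584]  nu=[-1.1186]  x^+=[1.1971]  P^+=[0.0278]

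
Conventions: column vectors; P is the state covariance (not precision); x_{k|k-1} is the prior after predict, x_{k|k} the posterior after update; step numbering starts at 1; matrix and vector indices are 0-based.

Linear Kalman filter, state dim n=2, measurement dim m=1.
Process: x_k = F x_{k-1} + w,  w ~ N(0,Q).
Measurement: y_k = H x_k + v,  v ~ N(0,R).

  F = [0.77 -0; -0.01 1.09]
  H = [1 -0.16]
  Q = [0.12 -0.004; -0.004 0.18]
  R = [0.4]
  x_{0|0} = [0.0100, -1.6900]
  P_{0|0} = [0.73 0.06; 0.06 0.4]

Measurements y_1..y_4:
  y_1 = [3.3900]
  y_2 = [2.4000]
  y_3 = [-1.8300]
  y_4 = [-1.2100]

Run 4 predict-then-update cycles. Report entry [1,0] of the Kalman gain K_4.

step 1: x^-=[0.0077, -1.8422]  P^-=[0.5528 0.0407; 0.0407 0.6540]  S=[0.9565]  K=[0.5711; -0.0668]  nu=[3.0875]  x^+=[1.7711, -2.0485]  P^+=[0.2408 0.0772; 0.0772 0.6497]
step 2: x^-=[1.3637, -2.2505]  P^-=[0.2628 0.0590; 0.0590 0.9503]  S=[0.6682]  K=[0.3791; -0.1393]  nu=[0.6762]  x^+=[1.6201, -2.3447]  P^+=[0.1667 0.0943; 0.0943 0.9373]
step 3: x^-=[1.2475, -2.5720]  P^-=[0.2189 0.0738; 0.0738 1.2916]  S=[0.6283]  K=[0.3295; -0.2114]  nu=[-3.4890]  x^+=[0.0977, -1.8343]  P^+=[0.1506 0.1176; 0.1176 1.2635]
step 4: x^-=[0.0753, -2.0004]  P^-=[0.2093 0.0935; 0.0935 1.6786]  S=[0.6223]  K=[0.3123; -0.2813]  nu=[-1.6053]  x^+=[-0.4260, -1.5489]  P^+=[0.1486 0.1482; 0.1482 1.6294]

K[1,0] = -0.2813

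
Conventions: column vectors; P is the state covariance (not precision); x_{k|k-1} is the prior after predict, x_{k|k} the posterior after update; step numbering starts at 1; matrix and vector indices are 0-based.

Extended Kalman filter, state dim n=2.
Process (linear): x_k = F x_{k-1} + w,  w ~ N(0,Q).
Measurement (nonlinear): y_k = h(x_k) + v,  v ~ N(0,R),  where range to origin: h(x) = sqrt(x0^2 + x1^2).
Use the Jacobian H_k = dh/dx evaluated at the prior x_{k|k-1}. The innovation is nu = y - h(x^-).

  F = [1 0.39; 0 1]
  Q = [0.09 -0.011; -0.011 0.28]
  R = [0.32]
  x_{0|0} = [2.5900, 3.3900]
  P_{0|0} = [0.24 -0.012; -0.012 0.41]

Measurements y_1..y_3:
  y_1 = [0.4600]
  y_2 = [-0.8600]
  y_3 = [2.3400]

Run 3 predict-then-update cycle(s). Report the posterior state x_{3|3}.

step 1: x^-=[3.9121, 3.3900]  P^-=[0.3830 0.1369; 0.1369 0.6900]  H_jac=[0.7557 0.6549]  S=[0.9702]  K=[0.3908; 0.5724]  nu=[-4.7165]  x^+=[2.0691, 0.6902]  P^+=[0.2349 -0.0801; -0.0801 0.3721]
step 2: x^-=[2.3383, 0.6902]  P^-=[0.3190 0.0540; 0.0540 0.6521]  H_jac=[0.9591 0.2831]  S=[0.6950]  K=[0.4622; 0.3402]  nu=[-3.2980]  x^+=[0.8140, -0.4317]  P^+=[0.1705 -0.0553; -0.0553 0.5717]
step 3: x^-=[0.6456, -0.4317]  P^-=[0.3044 0.1567; 0.1567 0.8517]  H_jac=[0.8312 -0.5559]  S=[0.6487]  K=[0.2557; -0.5291]  nu=[1.5633]  x^+=[1.0454, -1.2589]  P^+=[0.2620 0.2445; 0.2445 0.6701]

x_post = [1.0454, -1.2589]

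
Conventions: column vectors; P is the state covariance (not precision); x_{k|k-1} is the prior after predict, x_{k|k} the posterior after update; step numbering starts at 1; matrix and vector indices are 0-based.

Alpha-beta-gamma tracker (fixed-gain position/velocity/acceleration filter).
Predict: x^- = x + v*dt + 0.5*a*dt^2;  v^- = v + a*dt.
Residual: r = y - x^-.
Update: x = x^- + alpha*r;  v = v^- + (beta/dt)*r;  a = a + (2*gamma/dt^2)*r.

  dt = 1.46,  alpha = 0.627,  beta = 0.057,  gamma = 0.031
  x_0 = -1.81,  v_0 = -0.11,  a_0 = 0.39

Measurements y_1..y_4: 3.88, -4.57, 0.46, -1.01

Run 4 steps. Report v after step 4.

v_post = 1.9209

step 1: x_pred=-1.5549  r=5.4349  x^+=1.8528  v^+=0.6716  a^+=0.5481
step 2: x_pred=3.4174  r=-7.9874  x^+=-1.5907  v^+=1.1599  a^+=0.3158
step 3: x_pred=0.4394  r=0.0206  x^+=0.4523  v^+=1.6218  a^+=0.3164
step 4: x_pred=3.1572  r=-4.1672  x^+=0.5444  v^+=1.9209  a^+=0.1951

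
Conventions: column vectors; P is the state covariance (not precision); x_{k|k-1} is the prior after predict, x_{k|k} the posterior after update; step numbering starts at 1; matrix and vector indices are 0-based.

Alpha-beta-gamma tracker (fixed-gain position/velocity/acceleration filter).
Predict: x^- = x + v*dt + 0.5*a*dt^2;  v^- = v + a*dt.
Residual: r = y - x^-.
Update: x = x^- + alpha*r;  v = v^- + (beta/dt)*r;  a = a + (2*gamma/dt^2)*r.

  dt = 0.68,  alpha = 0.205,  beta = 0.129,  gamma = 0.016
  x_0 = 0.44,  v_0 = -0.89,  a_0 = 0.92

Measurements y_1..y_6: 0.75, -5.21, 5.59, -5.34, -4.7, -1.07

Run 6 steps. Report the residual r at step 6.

resid = -0.5393

step 1: x_pred=0.0475  r=0.7025  x^+=0.1915  v^+=-0.1311  a^+=0.9686
step 2: x_pred=0.3263  r=-5.5363  x^+=-0.8086  v^+=-0.5227  a^+=0.5855
step 3: x_pred=-1.0287  r=6.6187  x^+=0.3281  v^+=1.1310  a^+=1.0435
step 4: x_pred=1.3384  r=-6.6784  x^+=-0.0306  v^+=0.5737  a^+=0.5814
step 5: x_pred=0.4939  r=-5.1939  x^+=-0.5709  v^+=-0.0163  a^+=0.2219
step 6: x_pred=-0.5307  r=-0.5393  x^+=-0.6412  v^+=0.0323  a^+=0.1846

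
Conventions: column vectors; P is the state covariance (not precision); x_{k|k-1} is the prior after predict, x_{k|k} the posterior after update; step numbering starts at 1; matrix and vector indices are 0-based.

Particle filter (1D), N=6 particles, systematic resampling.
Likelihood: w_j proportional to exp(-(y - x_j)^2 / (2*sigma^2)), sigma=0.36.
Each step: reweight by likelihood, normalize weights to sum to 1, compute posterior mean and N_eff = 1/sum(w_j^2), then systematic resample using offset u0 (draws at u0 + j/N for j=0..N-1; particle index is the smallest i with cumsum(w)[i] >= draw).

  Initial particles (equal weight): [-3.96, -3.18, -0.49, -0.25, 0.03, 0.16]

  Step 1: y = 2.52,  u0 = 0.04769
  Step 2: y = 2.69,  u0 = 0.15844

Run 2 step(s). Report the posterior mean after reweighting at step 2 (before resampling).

post_mean = 0.1581

step 1: w=[0.0000, 0.0000, 0.0000, 0.0003, 0.0807, 0.9190]  mean=0.1494  Neff=1.1749  idx=[4, 5, 5, 5, 5, 5]
step 2: w=[0.0146, 0.1971, 0.1971, 0.1971, 0.1971, 0.1971]  mean=0.1581  Neff=5.1436  idx=[1, 2, 3, 4, 5, 5]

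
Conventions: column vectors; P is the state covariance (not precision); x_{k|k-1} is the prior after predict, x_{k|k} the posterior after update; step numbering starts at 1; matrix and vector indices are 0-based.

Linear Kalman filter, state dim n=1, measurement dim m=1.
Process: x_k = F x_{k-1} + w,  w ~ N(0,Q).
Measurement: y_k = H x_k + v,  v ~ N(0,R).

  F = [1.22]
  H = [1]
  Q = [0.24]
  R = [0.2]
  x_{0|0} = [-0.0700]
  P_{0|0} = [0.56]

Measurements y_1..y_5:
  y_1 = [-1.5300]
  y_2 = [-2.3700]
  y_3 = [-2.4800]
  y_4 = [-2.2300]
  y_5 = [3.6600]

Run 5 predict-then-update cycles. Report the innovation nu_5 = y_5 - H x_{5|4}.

step 1: x^-=[-0.0854]  P^-=[1.0735]  S=[1.2735]  K=[0.8430]  nu=[-1.4446]  x^+=[-1.3031]  P^+=[0.1686]
step 2: x^-=[-1.5898]  P^-=[0.4909]  S=[0.6909]  K=[0.7105]  nu=[-0.7802]  x^+=[-2.1442]  P^+=[0.1421]
step 3: x^-=[-2.6159]  P^-=[0.4515]  S=[0.6515]  K=[0.6930]  nu=[0.1359]  x^+=[-2.5217]  P^+=[0.1386]
step 4: x^-=[-3.0765]  P^-=[0.4463]  S=[0.6463]  K=[0.6905]  nu=[0.8465]  x^+=[-2.4919]  P^+=[0.1381]
step 5: x^-=[-3.0402]  P^-=[0.4456]  S=[0.6456]  K=[0.6902]  nu=[6.7002]  x^+=[1.5842]  P^+=[0.1380]

innov = [6.7002]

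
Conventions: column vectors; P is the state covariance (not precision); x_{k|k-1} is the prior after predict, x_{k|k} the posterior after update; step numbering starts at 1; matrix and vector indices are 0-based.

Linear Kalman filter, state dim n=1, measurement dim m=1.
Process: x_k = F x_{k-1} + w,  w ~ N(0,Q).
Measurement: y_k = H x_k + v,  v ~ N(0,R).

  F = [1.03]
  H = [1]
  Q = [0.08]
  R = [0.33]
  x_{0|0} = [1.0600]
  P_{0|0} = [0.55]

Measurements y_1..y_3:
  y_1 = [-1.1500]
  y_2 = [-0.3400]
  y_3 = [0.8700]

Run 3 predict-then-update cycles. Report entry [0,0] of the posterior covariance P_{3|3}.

P_post[0,0] = 0.1425

step 1: x^-=[1.0918]  P^-=[0.6635]  S=[0.9935]  K=[0.6678]  nu=[-2.2418]  x^+=[-0.4054]  P^+=[0.2204]
step 2: x^-=[-0.4175]  P^-=[0.3138]  S=[0.6438]  K=[0.4874]  nu=[0.0775]  x^+=[-0.3797]  P^+=[0.1609]
step 3: x^-=[-0.3911]  P^-=[0.2506]  S=[0.5806]  K=[0.4317]  nu=[1.2611]  x^+=[0.1533]  P^+=[0.1425]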